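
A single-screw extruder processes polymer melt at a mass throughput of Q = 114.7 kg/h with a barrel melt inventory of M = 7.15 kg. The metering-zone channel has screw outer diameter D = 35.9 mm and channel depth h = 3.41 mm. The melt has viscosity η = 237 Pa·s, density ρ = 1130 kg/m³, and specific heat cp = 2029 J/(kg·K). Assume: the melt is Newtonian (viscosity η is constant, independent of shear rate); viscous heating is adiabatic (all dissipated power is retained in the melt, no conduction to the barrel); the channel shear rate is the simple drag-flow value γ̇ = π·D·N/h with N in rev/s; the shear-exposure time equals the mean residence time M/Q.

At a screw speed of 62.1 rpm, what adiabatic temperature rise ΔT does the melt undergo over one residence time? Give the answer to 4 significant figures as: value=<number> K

value=27.18 K

Throughput in SI: Q_s = 114.7 kg/h ÷ 3600 s/h = 0.0318611 kg/s
t_res = M / Q_s = 7.15 ÷ 0.0318611 = 224.412 s
Convert to SI: D = 0.0359 m, h = 0.00341 m, N = 62.1/60 = 1.035 rev/s
γ̇ = π D N / h = (π)(0.0359)(1.035) / 0.00341 = 34.2318 s⁻¹
ΔT = η·γ̇²·t_res / (ρ·cp) = 237 · (34.2318)² · 224.412 / (1130 · 2029) = 27.1828 K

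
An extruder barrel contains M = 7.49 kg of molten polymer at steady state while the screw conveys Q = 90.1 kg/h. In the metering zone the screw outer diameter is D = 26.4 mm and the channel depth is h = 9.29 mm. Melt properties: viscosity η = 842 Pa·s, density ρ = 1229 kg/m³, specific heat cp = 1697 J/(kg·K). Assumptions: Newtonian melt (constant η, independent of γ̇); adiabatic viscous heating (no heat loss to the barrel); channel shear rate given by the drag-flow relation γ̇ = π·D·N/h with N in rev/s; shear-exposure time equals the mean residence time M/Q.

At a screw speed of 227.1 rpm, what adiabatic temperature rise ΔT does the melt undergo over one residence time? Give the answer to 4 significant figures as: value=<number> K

Throughput in SI: Q_s = 90.1 kg/h ÷ 3600 s/h = 0.0250278 kg/s
t_res = M / Q_s = 7.49 ÷ 0.0250278 = 299.267 s
D = 26.4 mm = 0.0264 m;  h = 9.29 mm = 0.00929 m;  N = 227.1 rpm / 60 = 3.785 rev/s
γ̇ = π·D·N / h = π · 0.0264 · 3.785 / 0.00929 = 33.7912 s⁻¹
ΔT = η·γ̇²·t_res/(ρ·cp) = [842 × 33.7912² × 299.267] / [1229 × 1697] = 137.958 K

value=138.0 K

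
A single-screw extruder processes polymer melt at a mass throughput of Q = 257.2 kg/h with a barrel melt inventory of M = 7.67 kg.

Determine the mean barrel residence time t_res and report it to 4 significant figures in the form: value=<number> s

Throughput in SI: Q_s = 257.2 kg/h ÷ 3600 s/h = 0.0714444 kg/s
Mean residence time: t_res = M/Q_s = 7.67 kg / 0.0714444 kg/s = 107.356 s

value=107.4 s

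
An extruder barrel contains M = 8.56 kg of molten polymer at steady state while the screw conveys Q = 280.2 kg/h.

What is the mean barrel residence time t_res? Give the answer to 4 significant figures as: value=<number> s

Throughput in SI: Q_s = 280.2 kg/h ÷ 3600 s/h = 0.0778333 kg/s
t_res = M / Q_s = 8.56 ÷ 0.0778333 = 109.979 s

value=110.0 s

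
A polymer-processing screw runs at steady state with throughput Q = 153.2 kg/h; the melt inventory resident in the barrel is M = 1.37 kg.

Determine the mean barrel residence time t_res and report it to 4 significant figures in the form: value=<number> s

value=32.19 s

Throughput in SI: Q_s = 153.2 kg/h ÷ 3600 s/h = 0.0425556 kg/s
Mean residence time: t_res = M/Q_s = 1.37 kg / 0.0425556 kg/s = 32.1932 s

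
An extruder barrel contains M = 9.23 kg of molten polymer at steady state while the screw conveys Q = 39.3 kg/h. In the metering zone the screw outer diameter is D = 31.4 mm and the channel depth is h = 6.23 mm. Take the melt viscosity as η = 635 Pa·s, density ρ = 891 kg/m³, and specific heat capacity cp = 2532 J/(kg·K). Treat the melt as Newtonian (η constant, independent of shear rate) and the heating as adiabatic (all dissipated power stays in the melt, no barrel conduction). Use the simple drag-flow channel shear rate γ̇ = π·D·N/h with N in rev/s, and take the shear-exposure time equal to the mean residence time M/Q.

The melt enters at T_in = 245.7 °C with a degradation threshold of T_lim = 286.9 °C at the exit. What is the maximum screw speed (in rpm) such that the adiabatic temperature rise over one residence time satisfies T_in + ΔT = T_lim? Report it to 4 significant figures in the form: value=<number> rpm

Convert throughput: Q = 39.3 kg/h = 39.3/3600 = 0.0109167 kg/s
t_res = M / Q_s = 9.23 ÷ 0.0109167 = 845.496 s
Geometry in SI: D = 31.4 mm → 0.0314 m, h = 6.23 mm → 0.00623 m
ΔT_a = T_lim − T_in = 286.9 °C − 245.7 °C = 41.2 K
Invert ΔT = ηγ̇²t_res/(ρcp) for γ̇: γ̇_max² = ΔT_a ρ cp / (η t_res) = 41.2·891·2532 / (635·845.496) = 173.122 s⁻²
Take the square root: γ̇_max = √(173.122) = 13.1576 s⁻¹
N_max = γ̇_max h / (πD) = 13.1576·0.00623/(π·0.0314) = 0.83097 rev/s → ×60 = 49.8582 rpm

value=49.86 rpm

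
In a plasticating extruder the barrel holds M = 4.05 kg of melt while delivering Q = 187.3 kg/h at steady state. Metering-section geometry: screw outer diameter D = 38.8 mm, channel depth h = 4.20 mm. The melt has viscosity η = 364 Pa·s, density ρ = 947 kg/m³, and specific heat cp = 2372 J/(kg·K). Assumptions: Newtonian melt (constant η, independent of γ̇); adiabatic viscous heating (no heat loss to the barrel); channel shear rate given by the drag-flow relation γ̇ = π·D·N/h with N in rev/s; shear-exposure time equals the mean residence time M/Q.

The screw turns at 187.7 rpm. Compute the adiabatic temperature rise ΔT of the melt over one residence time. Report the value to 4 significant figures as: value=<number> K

value=104.0 K

Throughput in SI: Q_s = 187.3 kg/h ÷ 3600 s/h = 0.0520278 kg/s
t_res = M / Q_s = 4.05 ÷ 0.0520278 = 77.843 s
D = 38.8 mm = 0.0388 m;  h = 4.20 mm = 0.0042 m;  N = 187.7 rpm / 60 = 3.12833 rev/s
Shear rate: γ̇ = πDN/h = π·0.0388·3.12833/0.0042 = 90.7915 s⁻¹
Adiabatic rise: ΔT = η γ̇² t_res / (ρ cp) = 364·(90.7915)²·77.843 / (947·2372) = 103.979 K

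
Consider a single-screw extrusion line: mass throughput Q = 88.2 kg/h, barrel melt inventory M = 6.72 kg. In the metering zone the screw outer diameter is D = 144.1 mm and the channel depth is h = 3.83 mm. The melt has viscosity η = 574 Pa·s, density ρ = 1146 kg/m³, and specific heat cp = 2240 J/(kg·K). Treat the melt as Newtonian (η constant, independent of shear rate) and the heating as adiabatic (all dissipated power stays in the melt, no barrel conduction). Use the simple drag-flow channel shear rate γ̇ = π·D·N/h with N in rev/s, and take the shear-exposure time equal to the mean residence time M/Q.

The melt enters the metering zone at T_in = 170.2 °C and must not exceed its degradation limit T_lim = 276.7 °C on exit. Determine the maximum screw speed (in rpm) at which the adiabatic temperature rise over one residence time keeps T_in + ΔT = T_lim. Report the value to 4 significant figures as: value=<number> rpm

Convert throughput: Q = 88.2 kg/h = 88.2/3600 = 0.0245 kg/s
Mean residence time: t_res = M/Q_s = 6.72 kg / 0.0245 kg/s = 274.286 s
Convert to metres: D = 0.1441 m, h = 0.00383 m
ΔT_a = T_lim − T_in = 276.7 − 170.2 = 106.5 K
γ̇_max² = ΔT_a·ρ·cp / (η·t_res) = [106.5 × 1146 × 2240] / [574 × 274.286] = 1736.47 s⁻²
γ̇_max = sqrt(1736.47) = 41.671 s⁻¹
N_max = γ̇_max·h / (π·D) = 41.671 · 0.00383 / (π · 0.1441) = 0.352548 rev/s = 21.1529 rpm

value=21.15 rpm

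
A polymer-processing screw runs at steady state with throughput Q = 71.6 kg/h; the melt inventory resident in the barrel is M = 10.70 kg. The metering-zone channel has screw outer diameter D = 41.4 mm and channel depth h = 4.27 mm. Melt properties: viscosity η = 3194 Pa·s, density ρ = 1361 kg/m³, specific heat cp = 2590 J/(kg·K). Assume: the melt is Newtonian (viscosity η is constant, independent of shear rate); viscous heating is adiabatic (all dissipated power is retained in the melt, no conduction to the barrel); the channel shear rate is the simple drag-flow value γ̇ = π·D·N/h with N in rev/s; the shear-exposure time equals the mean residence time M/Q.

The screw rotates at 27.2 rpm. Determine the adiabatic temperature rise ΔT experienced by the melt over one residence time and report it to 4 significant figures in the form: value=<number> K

Convert throughput: Q = 71.6 kg/h = 71.6/3600 = 0.0198889 kg/s
t_res = M / Q_s = 10.70 / 0.0198889 = 537.989 s
Geometry in metres: D = 41.4 mm → 0.0414 m, h = 4.27 mm → 0.00427 m; screw speed N = 27.2 rpm = 0.453333 rev/s
γ̇ = π·D·N / h = π · 0.0414 · 0.453333 / 0.00427 = 13.8083 s⁻¹
Adiabatic rise: ΔT = η γ̇² t_res / (ρ cp) = 3194·(13.8083)²·537.989 / (1361·2590) = 92.9459 K

value=92.95 K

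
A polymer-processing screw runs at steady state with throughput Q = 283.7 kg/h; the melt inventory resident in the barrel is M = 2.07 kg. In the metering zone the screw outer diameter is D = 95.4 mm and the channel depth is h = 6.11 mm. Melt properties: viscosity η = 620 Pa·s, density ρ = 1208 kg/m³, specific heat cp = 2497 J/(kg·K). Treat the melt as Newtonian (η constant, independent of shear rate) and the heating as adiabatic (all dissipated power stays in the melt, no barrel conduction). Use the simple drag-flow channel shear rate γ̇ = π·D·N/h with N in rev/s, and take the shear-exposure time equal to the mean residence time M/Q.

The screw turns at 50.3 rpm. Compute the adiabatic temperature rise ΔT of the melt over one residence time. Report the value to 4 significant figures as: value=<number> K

value=9.130 K

Convert throughput: Q = 283.7 kg/h = 283.7/3600 = 0.0788056 kg/s
t_res = M / Q_s = 2.07 / 0.0788056 = 26.2672 s
D = 95.4 mm = 0.0954 m;  h = 6.11 mm = 0.00611 m;  N = 50.3 rpm / 60 = 0.838333 rev/s
Shear rate: γ̇ = πDN/h = π·0.0954·0.838333/0.00611 = 41.122 s⁻¹
ΔT = η·γ̇²·t_res / (ρ·cp) = 620 · (41.122)² · 26.2672 / (1208 · 2497) = 9.12993 K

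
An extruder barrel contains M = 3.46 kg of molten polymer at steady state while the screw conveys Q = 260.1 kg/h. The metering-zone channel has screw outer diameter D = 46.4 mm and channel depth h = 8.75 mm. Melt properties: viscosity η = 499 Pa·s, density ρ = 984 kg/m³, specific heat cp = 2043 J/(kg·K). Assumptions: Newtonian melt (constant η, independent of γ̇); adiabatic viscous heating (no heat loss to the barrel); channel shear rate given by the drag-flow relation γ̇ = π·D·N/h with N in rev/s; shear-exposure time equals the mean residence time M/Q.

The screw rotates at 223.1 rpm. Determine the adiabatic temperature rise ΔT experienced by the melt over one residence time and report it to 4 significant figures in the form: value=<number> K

Q_s = Q / 3600 = 260.1 / 3600 = 0.07225 kg/s
Mean residence time: t_res = M/Q_s = 3.46 kg / 0.07225 kg/s = 47.8893 s
Convert to SI: D = 0.0464 m, h = 0.00875 m, N = 223.1/60 = 3.71833 rev/s
γ̇ = π D N / h = (π)(0.0464)(3.71833) / 0.00875 = 61.9453 s⁻¹
Adiabatic rise: ΔT = η γ̇² t_res / (ρ cp) = 499·(61.9453)²·47.8893 / (984·2043) = 45.6133 K

value=45.61 K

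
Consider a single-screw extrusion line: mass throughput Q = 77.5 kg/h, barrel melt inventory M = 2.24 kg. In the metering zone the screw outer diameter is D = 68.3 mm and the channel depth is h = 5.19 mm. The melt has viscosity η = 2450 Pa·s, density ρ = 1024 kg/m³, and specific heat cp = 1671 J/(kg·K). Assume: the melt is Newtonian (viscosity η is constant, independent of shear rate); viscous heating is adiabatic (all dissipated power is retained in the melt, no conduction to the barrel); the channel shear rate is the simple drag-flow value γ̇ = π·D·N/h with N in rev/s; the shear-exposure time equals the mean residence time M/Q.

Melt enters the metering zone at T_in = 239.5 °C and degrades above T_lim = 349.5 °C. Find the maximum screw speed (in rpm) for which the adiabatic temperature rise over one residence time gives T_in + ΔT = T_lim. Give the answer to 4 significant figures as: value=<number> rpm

Q_s = Q / 3600 = 77.5 / 3600 = 0.0215278 kg/s
Mean residence time: t_res = M/Q_s = 2.24 kg / 0.0215278 kg/s = 104.052 s
D = 68.3 mm = 0.0683 m;  h = 5.19 mm = 0.00519 m
Allowable rise: ΔT_a = T_lim − T_in = 349.5 − 239.5 = 110 K
Invert ΔT = ηγ̇²t_res/(ρcp) for γ̇: γ̇_max² = ΔT_a ρ cp / (η t_res) = 110·1024·1671 / (2450·104.052) = 738.336 s⁻²
γ̇_max = √738.336 = 27.1723 s⁻¹
Solve γ̇ = πDN/h for N: N_max = γ̇_max·h/(π·D) = 27.1723 × 0.00519 / (π × 0.0683) = 0.65724 rev/s = 39.4344 rpm

value=39.43 rpm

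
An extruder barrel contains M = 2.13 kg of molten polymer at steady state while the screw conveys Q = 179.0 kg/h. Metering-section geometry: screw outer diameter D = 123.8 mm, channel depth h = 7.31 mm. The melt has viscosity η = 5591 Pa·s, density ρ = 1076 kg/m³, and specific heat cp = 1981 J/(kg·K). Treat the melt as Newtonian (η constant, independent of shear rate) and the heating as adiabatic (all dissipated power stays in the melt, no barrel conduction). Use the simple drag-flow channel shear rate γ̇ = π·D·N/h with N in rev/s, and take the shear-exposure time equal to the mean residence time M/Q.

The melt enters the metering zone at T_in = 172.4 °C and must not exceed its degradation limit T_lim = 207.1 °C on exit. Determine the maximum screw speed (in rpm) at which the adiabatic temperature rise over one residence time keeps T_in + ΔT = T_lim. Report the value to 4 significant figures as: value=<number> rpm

value=19.82 rpm

Convert throughput: Q = 179.0 kg/h = 179.0/3600 = 0.0497222 kg/s
Mean residence time: t_res = M/Q_s = 2.13 kg / 0.0497222 kg/s = 42.838 s
Geometry in SI: D = 123.8 mm → 0.1238 m, h = 7.31 mm → 0.00731 m
Allowable rise: ΔT_a = T_lim − T_in = 207.1 − 172.4 = 34.7 K
γ̇_max² = ΔT_a·ρ·cp/(η·t_res) = 34.7·1076·1981/(5591·42.838) = 308.822 s⁻²
Take the square root: γ̇_max = √(308.822) = 17.5733 s⁻¹
N_max = γ̇_max·h / (π·D) = 17.5733 · 0.00731 / (π · 0.1238) = 0.330294 rev/s = 19.8176 rpm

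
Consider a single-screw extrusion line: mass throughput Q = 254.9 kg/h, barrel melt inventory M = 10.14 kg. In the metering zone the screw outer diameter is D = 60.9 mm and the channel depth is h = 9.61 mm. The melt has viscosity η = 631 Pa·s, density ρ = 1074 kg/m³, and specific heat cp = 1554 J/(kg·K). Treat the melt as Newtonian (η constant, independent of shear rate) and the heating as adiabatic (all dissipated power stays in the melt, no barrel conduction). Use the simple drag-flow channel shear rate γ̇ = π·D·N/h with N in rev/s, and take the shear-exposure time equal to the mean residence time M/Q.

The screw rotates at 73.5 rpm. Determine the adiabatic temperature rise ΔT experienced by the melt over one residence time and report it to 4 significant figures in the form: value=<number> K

value=32.20 K

Q_s = Q / 3600 = 254.9 / 3600 = 0.0708056 kg/s
t_res = M / Q_s = 10.14 ÷ 0.0708056 = 143.209 s
Geometry in metres: D = 60.9 mm → 0.0609 m, h = 9.61 mm → 0.00961 m; screw speed N = 73.5 rpm = 1.225 rev/s
Shear rate: γ̇ = πDN/h = π·0.0609·1.225/0.00961 = 24.3882 s⁻¹
Adiabatic rise: ΔT = η γ̇² t_res / (ρ cp) = 631·(24.3882)²·143.209 / (1074·1554) = 32.2036 K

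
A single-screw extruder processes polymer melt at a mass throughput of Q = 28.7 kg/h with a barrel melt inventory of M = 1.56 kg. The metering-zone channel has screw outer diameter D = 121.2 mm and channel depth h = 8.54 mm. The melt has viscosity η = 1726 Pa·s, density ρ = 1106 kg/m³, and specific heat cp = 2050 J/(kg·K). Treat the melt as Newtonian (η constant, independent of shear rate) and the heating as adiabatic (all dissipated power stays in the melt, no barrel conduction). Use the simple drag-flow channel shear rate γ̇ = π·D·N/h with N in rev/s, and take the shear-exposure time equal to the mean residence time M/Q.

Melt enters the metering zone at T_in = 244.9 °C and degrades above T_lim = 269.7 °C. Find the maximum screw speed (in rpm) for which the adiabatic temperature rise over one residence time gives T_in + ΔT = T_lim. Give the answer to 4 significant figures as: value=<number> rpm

value=17.36 rpm

Convert throughput: Q = 28.7 kg/h = 28.7/3600 = 0.00797222 kg/s
t_res = M / Q_s = 1.56 / 0.00797222 = 195.679 s
Convert to metres: D = 0.1212 m, h = 0.00854 m
ΔT_a = T_lim − T_in = 269.7 − 244.9 = 24.8 K
γ̇_max² = ΔT_a·ρ·cp / (η·t_res) = [24.8 × 1106 × 2050] / [1726 × 195.679] = 166.485 s⁻²
γ̇_max = sqrt(166.485) = 12.9029 s⁻¹
N_max = γ̇_max·h / (π·D) = 12.9029 · 0.00854 / (π · 0.1212) = 0.289396 rev/s = 17.3638 rpm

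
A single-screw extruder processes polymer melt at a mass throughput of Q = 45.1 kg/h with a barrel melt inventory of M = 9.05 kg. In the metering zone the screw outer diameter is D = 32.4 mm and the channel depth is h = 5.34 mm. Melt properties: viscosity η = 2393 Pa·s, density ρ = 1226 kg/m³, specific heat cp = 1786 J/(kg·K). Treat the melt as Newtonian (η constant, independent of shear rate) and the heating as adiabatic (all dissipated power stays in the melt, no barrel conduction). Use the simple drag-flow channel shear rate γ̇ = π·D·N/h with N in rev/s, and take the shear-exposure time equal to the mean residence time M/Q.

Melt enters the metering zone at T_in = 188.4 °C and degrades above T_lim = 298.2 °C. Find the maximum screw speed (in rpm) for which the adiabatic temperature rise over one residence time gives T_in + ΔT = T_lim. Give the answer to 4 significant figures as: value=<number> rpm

Convert throughput: Q = 45.1 kg/h = 45.1/3600 = 0.0125278 kg/s
t_res = M / Q_s = 9.05 / 0.0125278 = 722.395 s
D = 32.4 mm = 0.0324 m;  h = 5.34 mm = 0.00534 m
ΔT_a = T_lim − T_in = 298.2 °C − 188.4 °C = 109.8 K
γ̇_max² = ΔT_a·ρ·cp/(η·t_res) = 109.8·1226·1786/(2393·722.395) = 139.078 s⁻²
γ̇_max = sqrt(139.078) = 11.7931 s⁻¹
N_max = γ̇_max h / (πD) = 11.7931·0.00534/(π·0.0324) = 0.618693 rev/s → ×60 = 37.1216 rpm

value=37.12 rpm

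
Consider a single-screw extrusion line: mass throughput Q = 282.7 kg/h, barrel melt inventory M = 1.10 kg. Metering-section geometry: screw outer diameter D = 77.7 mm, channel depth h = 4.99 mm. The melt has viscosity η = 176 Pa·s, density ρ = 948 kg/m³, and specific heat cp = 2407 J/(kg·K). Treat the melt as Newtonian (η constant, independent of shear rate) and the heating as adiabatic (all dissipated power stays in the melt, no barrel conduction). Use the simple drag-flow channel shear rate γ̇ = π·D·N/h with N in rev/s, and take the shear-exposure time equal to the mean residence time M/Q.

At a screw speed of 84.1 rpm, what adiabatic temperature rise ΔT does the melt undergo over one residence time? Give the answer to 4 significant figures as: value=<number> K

Convert throughput: Q = 282.7 kg/h = 282.7/3600 = 0.0785278 kg/s
Mean residence time: t_res = M/Q_s = 1.10 kg / 0.0785278 kg/s = 14.0078 s
D = 77.7 mm = 0.0777 m;  h = 4.99 mm = 0.00499 m;  N = 84.1 rpm / 60 = 1.40167 rev/s
γ̇ = π·D·N / h = π · 0.0777 · 1.40167 / 0.00499 = 68.567 s⁻¹
Adiabatic rise: ΔT = η γ̇² t_res / (ρ cp) = 176·(68.567)²·14.0078 / (948·2407) = 5.07958 K

value=5.080 K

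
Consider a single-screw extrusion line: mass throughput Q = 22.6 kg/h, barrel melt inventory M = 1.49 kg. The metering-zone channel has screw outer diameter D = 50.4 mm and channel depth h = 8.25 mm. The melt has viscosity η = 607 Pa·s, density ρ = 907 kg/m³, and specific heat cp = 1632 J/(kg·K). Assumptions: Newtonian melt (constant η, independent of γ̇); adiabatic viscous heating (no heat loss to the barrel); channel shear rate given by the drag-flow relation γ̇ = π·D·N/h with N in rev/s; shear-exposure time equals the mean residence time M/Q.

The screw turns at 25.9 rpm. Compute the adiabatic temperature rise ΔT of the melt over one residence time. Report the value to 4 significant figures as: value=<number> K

value=6.680 K

Throughput in SI: Q_s = 22.6 kg/h ÷ 3600 s/h = 0.00627778 kg/s
Mean residence time: t_res = M/Q_s = 1.49 kg / 0.00627778 kg/s = 237.345 s
Geometry in metres: D = 50.4 mm → 0.0504 m, h = 8.25 mm → 0.00825 m; screw speed N = 25.9 rpm = 0.431667 rev/s
γ̇ = π D N / h = (π)(0.0504)(0.431667) / 0.00825 = 8.28467 s⁻¹
Adiabatic rise: ΔT = η γ̇² t_res / (ρ cp) = 607·(8.28467)²·237.345 / (907·1632) = 6.68023 K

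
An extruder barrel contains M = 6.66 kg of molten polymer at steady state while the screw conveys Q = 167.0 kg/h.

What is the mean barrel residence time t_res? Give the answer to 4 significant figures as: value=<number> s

Throughput in SI: Q_s = 167.0 kg/h ÷ 3600 s/h = 0.0463889 kg/s
t_res = M / Q_s = 6.66 / 0.0463889 = 143.569 s

value=143.6 s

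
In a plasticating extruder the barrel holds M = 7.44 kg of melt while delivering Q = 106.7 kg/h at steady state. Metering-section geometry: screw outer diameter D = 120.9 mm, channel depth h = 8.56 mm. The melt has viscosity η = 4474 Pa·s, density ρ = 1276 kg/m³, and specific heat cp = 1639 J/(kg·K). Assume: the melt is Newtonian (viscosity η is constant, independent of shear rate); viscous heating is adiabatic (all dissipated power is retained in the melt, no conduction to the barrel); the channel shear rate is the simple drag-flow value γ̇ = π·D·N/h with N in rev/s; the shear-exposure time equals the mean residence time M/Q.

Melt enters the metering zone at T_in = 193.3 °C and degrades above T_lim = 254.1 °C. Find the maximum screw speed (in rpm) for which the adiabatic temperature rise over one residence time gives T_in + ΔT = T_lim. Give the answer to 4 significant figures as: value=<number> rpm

value=14.39 rpm

Throughput in SI: Q_s = 106.7 kg/h ÷ 3600 s/h = 0.0296389 kg/s
t_res = M / Q_s = 7.44 ÷ 0.0296389 = 251.022 s
Geometry in SI: D = 120.9 mm → 0.1209 m, h = 8.56 mm → 0.00856 m
ΔT_a = T_lim − T_in = 254.1 − 193.3 = 60.8 K
γ̇_max² = ΔT_a·ρ·cp/(η·t_res) = 60.8·1276·1639/(4474·251.022) = 113.221 s⁻²
γ̇_max = sqrt(113.221) = 10.6405 s⁻¹
N_max = γ̇_max·h / (π·D) = 10.6405 · 0.00856 / (π · 0.1209) = 0.239806 rev/s = 14.3884 rpm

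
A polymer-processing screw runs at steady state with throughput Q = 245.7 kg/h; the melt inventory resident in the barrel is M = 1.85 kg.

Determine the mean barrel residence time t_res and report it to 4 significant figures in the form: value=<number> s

value=27.11 s

Throughput in SI: Q_s = 245.7 kg/h ÷ 3600 s/h = 0.06825 kg/s
Mean residence time: t_res = M/Q_s = 1.85 kg / 0.06825 kg/s = 27.1062 s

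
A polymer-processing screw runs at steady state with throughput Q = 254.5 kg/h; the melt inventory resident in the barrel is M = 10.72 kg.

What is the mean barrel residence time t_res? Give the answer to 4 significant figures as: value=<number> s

Q_s = Q / 3600 = 254.5 / 3600 = 0.0706944 kg/s
t_res = M / Q_s = 10.72 ÷ 0.0706944 = 151.639 s

value=151.6 s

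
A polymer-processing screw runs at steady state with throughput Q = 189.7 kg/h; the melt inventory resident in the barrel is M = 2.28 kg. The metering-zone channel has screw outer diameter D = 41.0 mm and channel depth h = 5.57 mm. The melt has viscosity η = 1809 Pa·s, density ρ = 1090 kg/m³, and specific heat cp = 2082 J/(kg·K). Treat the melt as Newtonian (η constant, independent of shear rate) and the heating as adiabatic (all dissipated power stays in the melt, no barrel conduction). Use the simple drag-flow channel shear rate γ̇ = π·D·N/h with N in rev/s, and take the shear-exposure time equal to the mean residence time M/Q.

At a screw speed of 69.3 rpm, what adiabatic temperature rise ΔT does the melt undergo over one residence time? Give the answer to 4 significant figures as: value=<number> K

value=24.60 K

Q_s = Q / 3600 = 189.7 / 3600 = 0.0526944 kg/s
t_res = M / Q_s = 2.28 / 0.0526944 = 43.2683 s
Convert to SI: D = 0.041 m, h = 0.00557 m, N = 69.3/60 = 1.155 rev/s
γ̇ = π D N / h = (π)(0.041)(1.155) / 0.00557 = 26.7092 s⁻¹
ΔT = η·γ̇²·t_res / (ρ·cp) = 1809 · (26.7092)² · 43.2683 / (1090 · 2082) = 24.6049 K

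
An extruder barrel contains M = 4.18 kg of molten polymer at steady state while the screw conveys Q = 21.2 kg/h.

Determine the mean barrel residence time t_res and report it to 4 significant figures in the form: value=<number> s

value=709.8 s

Throughput in SI: Q_s = 21.2 kg/h ÷ 3600 s/h = 0.00588889 kg/s
t_res = M / Q_s = 4.18 ÷ 0.00588889 = 709.811 s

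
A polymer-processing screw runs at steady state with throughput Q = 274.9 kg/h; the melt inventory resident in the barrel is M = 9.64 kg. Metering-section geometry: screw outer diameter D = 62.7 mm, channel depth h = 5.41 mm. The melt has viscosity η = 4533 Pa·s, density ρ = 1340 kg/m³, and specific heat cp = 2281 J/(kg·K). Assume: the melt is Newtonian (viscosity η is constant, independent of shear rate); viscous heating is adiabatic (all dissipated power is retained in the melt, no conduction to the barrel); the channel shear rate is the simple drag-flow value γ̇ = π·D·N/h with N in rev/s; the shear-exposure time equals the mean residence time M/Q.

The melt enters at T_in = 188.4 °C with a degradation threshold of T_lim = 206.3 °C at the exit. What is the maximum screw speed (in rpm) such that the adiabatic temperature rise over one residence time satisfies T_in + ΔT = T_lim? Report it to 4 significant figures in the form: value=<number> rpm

value=16.11 rpm

Throughput in SI: Q_s = 274.9 kg/h ÷ 3600 s/h = 0.0763611 kg/s
t_res = M / Q_s = 9.64 ÷ 0.0763611 = 126.242 s
Convert to metres: D = 0.0627 m, h = 0.00541 m
ΔT_a = T_lim − T_in = 206.3 − 188.4 = 17.9 K
γ̇_max² = ΔT_a·ρ·cp / (η·t_res) = [17.9 × 1340 × 2281] / [4533 × 126.242] = 95.6076 s⁻²
γ̇_max = sqrt(95.6076) = 9.77792 s⁻¹
N_max = γ̇_max h / (πD) = 9.77792·0.00541/(π·0.0627) = 0.268551 rev/s → ×60 = 16.113 rpm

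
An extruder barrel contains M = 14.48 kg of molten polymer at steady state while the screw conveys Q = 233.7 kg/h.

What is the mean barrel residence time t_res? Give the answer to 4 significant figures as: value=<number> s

value=223.1 s

Throughput in SI: Q_s = 233.7 kg/h ÷ 3600 s/h = 0.0649167 kg/s
t_res = M / Q_s = 14.48 / 0.0649167 = 223.055 s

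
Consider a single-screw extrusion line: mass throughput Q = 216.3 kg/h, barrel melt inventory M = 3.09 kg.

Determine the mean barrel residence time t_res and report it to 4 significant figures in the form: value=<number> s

value=51.43 s

Throughput in SI: Q_s = 216.3 kg/h ÷ 3600 s/h = 0.0600833 kg/s
Mean residence time: t_res = M/Q_s = 3.09 kg / 0.0600833 kg/s = 51.4286 s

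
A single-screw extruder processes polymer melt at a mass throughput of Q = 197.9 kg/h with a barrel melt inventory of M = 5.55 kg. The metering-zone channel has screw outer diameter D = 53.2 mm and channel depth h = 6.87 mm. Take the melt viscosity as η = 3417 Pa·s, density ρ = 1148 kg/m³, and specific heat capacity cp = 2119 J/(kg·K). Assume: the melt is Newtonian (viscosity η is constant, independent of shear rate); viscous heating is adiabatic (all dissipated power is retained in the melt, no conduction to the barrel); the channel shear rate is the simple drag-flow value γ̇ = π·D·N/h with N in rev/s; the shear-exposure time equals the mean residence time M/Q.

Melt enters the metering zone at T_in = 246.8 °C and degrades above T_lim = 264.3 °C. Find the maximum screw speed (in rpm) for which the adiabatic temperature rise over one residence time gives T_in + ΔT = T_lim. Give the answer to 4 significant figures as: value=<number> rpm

value=27.40 rpm

Q_s = Q / 3600 = 197.9 / 3600 = 0.0549722 kg/s
t_res = M / Q_s = 5.55 / 0.0549722 = 100.96 s
D = 53.2 mm = 0.0532 m;  h = 6.87 mm = 0.00687 m
Allowable rise: ΔT_a = T_lim − T_in = 264.3 − 246.8 = 17.5 K
Invert ΔT = ηγ̇²t_res/(ρcp) for γ̇: γ̇_max² = ΔT_a ρ cp / (η t_res) = 17.5·1148·2119 / (3417·100.96) = 123.4 s⁻²
γ̇_max = √123.4 = 11.1086 s⁻¹
N_max = γ̇_max h / (πD) = 11.1086·0.00687/(π·0.0532) = 0.456618 rev/s → ×60 = 27.3971 rpm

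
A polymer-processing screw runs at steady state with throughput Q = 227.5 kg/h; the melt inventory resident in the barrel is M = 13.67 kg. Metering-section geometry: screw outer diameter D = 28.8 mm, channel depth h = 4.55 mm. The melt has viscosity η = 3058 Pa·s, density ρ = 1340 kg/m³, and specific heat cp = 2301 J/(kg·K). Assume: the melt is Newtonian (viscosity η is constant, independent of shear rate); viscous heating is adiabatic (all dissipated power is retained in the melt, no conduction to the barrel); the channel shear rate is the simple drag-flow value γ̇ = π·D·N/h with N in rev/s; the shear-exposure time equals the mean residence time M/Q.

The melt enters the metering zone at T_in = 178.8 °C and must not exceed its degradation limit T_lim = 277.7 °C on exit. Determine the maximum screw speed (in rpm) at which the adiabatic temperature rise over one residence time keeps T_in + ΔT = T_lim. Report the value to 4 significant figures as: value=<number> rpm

value=64.78 rpm

Q_s = Q / 3600 = 227.5 / 3600 = 0.0631944 kg/s
t_res = M / Q_s = 13.67 / 0.0631944 = 216.316 s
D = 28.8 mm = 0.0288 m;  h = 4.55 mm = 0.00455 m
Allowable rise: ΔT_a = T_lim − T_in = 277.7 − 178.8 = 98.9 K
γ̇_max² = ΔT_a·ρ·cp / (η·t_res) = [98.9 × 1340 × 2301] / [3058 × 216.316] = 460.989 s⁻²
γ̇_max = √460.989 = 21.4707 s⁻¹
N_max = γ̇_max h / (πD) = 21.4707·0.00455/(π·0.0288) = 1.07973 rev/s → ×60 = 64.7837 rpm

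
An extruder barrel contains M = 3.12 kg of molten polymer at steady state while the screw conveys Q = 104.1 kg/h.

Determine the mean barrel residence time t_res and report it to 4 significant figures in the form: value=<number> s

Convert throughput: Q = 104.1 kg/h = 104.1/3600 = 0.0289167 kg/s
t_res = M / Q_s = 3.12 / 0.0289167 = 107.896 s

value=107.9 s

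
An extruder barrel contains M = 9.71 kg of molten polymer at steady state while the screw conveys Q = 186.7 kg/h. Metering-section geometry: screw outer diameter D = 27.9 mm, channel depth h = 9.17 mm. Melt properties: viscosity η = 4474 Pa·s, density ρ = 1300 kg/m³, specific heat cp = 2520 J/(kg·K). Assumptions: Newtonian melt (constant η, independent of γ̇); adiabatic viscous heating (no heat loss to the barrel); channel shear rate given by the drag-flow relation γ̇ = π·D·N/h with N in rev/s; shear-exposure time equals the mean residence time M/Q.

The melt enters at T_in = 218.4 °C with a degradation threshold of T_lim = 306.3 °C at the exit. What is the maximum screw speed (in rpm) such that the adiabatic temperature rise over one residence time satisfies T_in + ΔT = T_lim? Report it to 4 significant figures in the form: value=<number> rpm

Throughput in SI: Q_s = 186.7 kg/h ÷ 3600 s/h = 0.0518611 kg/s
Mean residence time: t_res = M/Q_s = 9.71 kg / 0.0518611 kg/s = 187.231 s
Convert to metres: D = 0.0279 m, h = 0.00917 m
ΔT_a = T_lim − T_in = 306.3 − 218.4 = 87.9 K
γ̇_max² = ΔT_a·ρ·cp / (η·t_res) = [87.9 × 1300 × 2520] / [4474 × 187.231] = 343.763 s⁻²
γ̇_max = √343.763 = 18.5409 s⁻¹
N_max = γ̇_max·h / (π·D) = 18.5409 · 0.00917 / (π · 0.0279) = 1.93975 rev/s = 116.385 rpm

value=116.4 rpm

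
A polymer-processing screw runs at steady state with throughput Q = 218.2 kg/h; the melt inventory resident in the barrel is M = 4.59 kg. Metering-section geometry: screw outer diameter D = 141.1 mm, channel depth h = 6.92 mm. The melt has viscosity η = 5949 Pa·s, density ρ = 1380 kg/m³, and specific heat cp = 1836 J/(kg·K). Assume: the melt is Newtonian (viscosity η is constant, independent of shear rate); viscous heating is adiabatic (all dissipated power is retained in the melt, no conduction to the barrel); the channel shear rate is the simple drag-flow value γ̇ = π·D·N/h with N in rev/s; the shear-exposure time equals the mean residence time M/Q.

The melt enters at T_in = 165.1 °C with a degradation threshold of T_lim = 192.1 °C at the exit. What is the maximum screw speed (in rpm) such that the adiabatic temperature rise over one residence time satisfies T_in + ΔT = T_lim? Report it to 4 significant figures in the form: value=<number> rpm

value=11.54 rpm

Q_s = Q / 3600 = 218.2 / 3600 = 0.0606111 kg/s
Mean residence time: t_res = M/Q_s = 4.59 kg / 0.0606111 kg/s = 75.7287 s
D = 141.1 mm = 0.1411 m;  h = 6.92 mm = 0.00692 m
Allowable rise: ΔT_a = T_lim − T_in = 192.1 − 165.1 = 27 K
γ̇_max² = ΔT_a·ρ·cp / (η·t_res) = [27 × 1380 × 1836] / [5949 × 75.7287] = 151.849 s⁻²
Take the square root: γ̇_max = √(151.849) = 12.3227 s⁻¹
Solve γ̇ = πDN/h for N: N_max = γ̇_max·h/(π·D) = 12.3227 × 0.00692 / (π × 0.1411) = 0.192369 rev/s = 11.5421 rpm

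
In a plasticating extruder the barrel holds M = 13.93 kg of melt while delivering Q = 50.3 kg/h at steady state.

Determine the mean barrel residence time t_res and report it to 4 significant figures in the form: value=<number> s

value=997.0 s

Convert throughput: Q = 50.3 kg/h = 50.3/3600 = 0.0139722 kg/s
Mean residence time: t_res = M/Q_s = 13.93 kg / 0.0139722 kg/s = 996.978 s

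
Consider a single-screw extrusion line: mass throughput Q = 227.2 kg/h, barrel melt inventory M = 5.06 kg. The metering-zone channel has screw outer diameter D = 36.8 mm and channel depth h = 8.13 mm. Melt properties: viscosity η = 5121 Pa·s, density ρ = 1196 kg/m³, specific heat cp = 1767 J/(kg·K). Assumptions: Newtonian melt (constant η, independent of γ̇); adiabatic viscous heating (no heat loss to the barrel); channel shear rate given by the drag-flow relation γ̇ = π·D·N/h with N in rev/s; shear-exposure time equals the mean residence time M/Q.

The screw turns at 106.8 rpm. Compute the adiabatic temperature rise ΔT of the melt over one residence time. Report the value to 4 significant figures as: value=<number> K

Q_s = Q / 3600 = 227.2 / 3600 = 0.0631111 kg/s
t_res = M / Q_s = 5.06 / 0.0631111 = 80.1761 s
Convert to SI: D = 0.0368 m, h = 0.00813 m, N = 106.8/60 = 1.78 rev/s
γ̇ = π D N / h = (π)(0.0368)(1.78) / 0.00813 = 25.312 s⁻¹
ΔT = η·γ̇²·t_res / (ρ·cp) = 5121 · (25.312)² · 80.1761 / (1196 · 1767) = 124.476 K

value=124.5 K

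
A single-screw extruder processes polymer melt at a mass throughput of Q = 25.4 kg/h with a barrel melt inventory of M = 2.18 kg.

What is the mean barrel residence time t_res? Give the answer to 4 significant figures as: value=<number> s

Convert throughput: Q = 25.4 kg/h = 25.4/3600 = 0.00705556 kg/s
t_res = M / Q_s = 2.18 ÷ 0.00705556 = 308.976 s

value=309.0 s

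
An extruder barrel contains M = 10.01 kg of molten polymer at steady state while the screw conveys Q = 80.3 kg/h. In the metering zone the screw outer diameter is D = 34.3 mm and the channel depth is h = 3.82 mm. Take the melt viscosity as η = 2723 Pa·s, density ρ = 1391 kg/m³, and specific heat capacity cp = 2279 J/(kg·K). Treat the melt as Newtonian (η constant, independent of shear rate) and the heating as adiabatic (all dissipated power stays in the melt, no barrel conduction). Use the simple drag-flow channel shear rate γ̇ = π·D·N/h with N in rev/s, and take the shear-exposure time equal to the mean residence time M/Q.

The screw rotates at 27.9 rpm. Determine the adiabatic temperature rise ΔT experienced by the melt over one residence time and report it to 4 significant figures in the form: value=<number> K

value=66.32 K

Convert throughput: Q = 80.3 kg/h = 80.3/3600 = 0.0223056 kg/s
t_res = M / Q_s = 10.01 / 0.0223056 = 448.767 s
Convert to SI: D = 0.0343 m, h = 0.00382 m, N = 27.9/60 = 0.465 rev/s
γ̇ = π D N / h = (π)(0.0343)(0.465) / 0.00382 = 13.117 s⁻¹
ΔT = η·γ̇²·t_res/(ρ·cp) = [2723 × 13.117² × 448.767] / [1391 × 2279] = 66.323 K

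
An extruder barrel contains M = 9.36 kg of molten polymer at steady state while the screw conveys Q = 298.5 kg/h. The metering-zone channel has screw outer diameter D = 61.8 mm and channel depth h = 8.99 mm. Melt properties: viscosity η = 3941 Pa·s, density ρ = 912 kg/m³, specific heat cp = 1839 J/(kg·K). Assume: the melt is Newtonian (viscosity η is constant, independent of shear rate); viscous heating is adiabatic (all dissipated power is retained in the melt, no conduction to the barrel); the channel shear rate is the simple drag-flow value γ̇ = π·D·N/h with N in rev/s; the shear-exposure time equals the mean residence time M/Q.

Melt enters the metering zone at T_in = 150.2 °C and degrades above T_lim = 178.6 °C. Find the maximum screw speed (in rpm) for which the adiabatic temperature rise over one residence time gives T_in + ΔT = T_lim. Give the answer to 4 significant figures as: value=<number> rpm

Q_s = Q / 3600 = 298.5 / 3600 = 0.0829167 kg/s
Mean residence time: t_res = M/Q_s = 9.36 kg / 0.0829167 kg/s = 112.884 s
D = 61.8 mm = 0.0618 m;  h = 8.99 mm = 0.00899 m
Allowable rise: ΔT_a = T_lim − T_in = 178.6 − 150.2 = 28.4 K
Invert ΔT = ηγ̇²t_res/(ρcp) for γ̇: γ̇_max² = ΔT_a ρ cp / (η t_res) = 28.4·912·1839 / (3941·112.884) = 107.067 s⁻²
Take the square root: γ̇_max = √(107.067) = 10.3473 s⁻¹
N_max = γ̇_max h / (πD) = 10.3473·0.00899/(π·0.0618) = 0.479125 rev/s → ×60 = 28.7475 rpm

value=28.75 rpm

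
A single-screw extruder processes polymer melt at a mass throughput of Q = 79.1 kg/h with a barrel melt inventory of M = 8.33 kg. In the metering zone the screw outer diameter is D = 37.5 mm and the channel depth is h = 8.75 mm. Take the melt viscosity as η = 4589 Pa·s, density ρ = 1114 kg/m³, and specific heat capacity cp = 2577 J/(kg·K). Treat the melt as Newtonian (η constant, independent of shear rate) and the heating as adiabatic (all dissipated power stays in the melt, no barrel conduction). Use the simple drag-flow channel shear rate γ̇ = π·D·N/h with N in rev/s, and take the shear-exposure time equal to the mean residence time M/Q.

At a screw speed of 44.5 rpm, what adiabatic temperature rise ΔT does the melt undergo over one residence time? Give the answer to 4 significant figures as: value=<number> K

Q_s = Q / 3600 = 79.1 / 3600 = 0.0219722 kg/s
Mean residence time: t_res = M/Q_s = 8.33 kg / 0.0219722 kg/s = 379.115 s
Geometry in metres: D = 37.5 mm → 0.0375 m, h = 8.75 mm → 0.00875 m; screw speed N = 44.5 rpm = 0.741667 rev/s
γ̇ = π·D·N / h = π · 0.0375 · 0.741667 / 0.00875 = 9.98578 s⁻¹
ΔT = η·γ̇²·t_res/(ρ·cp) = [4589 × 9.98578² × 379.115] / [1114 × 2577] = 60.4301 K

value=60.43 K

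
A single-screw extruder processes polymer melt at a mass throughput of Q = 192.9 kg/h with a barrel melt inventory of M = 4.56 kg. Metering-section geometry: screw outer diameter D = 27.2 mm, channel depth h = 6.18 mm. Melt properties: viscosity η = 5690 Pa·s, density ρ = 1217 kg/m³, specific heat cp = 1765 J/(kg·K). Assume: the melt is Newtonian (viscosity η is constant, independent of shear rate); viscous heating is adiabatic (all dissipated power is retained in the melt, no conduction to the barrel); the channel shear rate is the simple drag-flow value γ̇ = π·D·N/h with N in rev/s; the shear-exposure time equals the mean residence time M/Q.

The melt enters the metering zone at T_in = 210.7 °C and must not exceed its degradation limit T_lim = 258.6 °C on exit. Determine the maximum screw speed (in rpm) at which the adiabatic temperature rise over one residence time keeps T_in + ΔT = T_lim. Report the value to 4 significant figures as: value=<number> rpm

Convert throughput: Q = 192.9 kg/h = 192.9/3600 = 0.0535833 kg/s
Mean residence time: t_res = M/Q_s = 4.56 kg / 0.0535833 kg/s = 85.1011 s
Convert to metres: D = 0.0272 m, h = 0.00618 m
ΔT_a = T_lim − T_in = 258.6 − 210.7 = 47.9 K
γ̇_max² = ΔT_a·ρ·cp / (η·t_res) = [47.9 × 1217 × 1765] / [5690 × 85.1011] = 212.483 s⁻²
Take the square root: γ̇_max = √(212.483) = 14.5768 s⁻¹
N_max = γ̇_max·h / (π·D) = 14.5768 · 0.00618 / (π · 0.0272) = 1.05422 rev/s = 63.2532 rpm

value=63.25 rpm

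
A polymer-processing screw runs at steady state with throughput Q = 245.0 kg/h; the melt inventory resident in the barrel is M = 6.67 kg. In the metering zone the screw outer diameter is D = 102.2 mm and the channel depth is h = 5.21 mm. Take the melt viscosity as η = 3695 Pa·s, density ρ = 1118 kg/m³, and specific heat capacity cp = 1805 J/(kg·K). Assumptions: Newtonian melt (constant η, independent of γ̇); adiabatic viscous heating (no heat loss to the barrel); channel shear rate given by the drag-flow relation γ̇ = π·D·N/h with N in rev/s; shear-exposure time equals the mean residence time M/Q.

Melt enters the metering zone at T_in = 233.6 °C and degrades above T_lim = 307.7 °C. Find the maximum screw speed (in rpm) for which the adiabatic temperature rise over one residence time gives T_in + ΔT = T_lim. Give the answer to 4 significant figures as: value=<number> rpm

Q_s = Q / 3600 = 245.0 / 3600 = 0.0680556 kg/s
Mean residence time: t_res = M/Q_s = 6.67 kg / 0.0680556 kg/s = 98.0082 s
D = 102.2 mm = 0.1022 m;  h = 5.21 mm = 0.00521 m
ΔT_a = T_lim − T_in = 307.7 °C − 233.6 °C = 74.1 K
γ̇_max² = ΔT_a·ρ·cp/(η·t_res) = 74.1·1118·1805/(3695·98.0082) = 412.915 s⁻²
γ̇_max = sqrt(412.915) = 20.3203 s⁻¹
Solve γ̇ = πDN/h for N: N_max = γ̇_max·h/(π·D) = 20.3203 × 0.00521 / (π × 0.1022) = 0.329737 rev/s = 19.7842 rpm

value=19.78 rpm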